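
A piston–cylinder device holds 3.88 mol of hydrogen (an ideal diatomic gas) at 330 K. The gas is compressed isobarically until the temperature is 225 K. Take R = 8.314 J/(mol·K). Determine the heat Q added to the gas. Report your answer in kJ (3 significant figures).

Isobaric: W = nRΔT = (3.88)(8.314)(-105) = -3387 J.
ΔU = nCᵥΔT with Cᵥ = 5R/2: ΔU = (3.88)(20.79)(-105) = -8468 J.
Q = ΔU + W = -8468 − 3387 = -11855 J.

Q ≈ -11.9 kJ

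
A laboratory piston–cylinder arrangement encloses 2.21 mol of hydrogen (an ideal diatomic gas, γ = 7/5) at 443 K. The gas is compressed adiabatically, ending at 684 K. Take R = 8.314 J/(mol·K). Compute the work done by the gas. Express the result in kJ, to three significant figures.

Adiabatic ⇒ Q = 0, so W_by = −ΔU = nCᵥ(T₁ − T₂).
Cᵥ = 5R/2 = 20.79 J/(mol·K).
W = (2.21)(20.79)(443 − 684) = -11070 J.

W ≈ -11.1 kJ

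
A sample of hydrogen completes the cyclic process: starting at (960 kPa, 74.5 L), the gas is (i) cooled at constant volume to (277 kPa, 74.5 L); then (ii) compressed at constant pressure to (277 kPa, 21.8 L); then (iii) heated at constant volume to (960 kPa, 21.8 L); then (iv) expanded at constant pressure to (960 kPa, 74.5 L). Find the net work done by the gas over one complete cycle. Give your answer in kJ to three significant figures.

Constant-volume legs do no work.
W(ii) = (277)(21.8 − 74.5) = -14598 J; W(iv) = (960)(74.5 − 21.8) = 50592 J.
W_net = -14598 + 50592 = 35994 J (the clockwise enclosed area).

W_net ≈ 36.0 kJ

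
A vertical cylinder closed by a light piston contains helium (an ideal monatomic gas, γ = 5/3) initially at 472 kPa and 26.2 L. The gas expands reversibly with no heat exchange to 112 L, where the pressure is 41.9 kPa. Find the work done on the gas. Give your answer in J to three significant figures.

Adiabatic: W = (P₁V₁ − P₂V₂)/(γ − 1) with γ = 5/3.
P₁V₁ = 12366 J, P₂V₂ = 4693 J.
W = (12366 − 4693) / 0.6667 = 11510 J.
Work on gas = −W_by = -11510 J.

W ≈ -11500 J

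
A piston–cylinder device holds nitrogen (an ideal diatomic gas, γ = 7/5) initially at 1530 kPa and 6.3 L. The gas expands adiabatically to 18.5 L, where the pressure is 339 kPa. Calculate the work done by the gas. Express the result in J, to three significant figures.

Adiabatic: W = (P₁V₁ − P₂V₂)/(γ − 1) with γ = 7/5.
P₁V₁ = 9639 J, P₂V₂ = 6272 J.
W = (9639 − 6272) / 0.4 = 8419 J.

W ≈ 8420 J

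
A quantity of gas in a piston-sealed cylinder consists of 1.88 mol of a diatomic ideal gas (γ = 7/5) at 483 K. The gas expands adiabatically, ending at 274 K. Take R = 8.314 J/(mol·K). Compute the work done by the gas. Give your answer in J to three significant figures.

W ≈ 8170 J

Adiabatic ⇒ Q = 0, so W_by = −ΔU = nCᵥ(T₁ − T₂).
Cᵥ = 5R/2 = 20.79 J/(mol·K).
W = (1.88)(20.79)(483 − 274) = 8167 J.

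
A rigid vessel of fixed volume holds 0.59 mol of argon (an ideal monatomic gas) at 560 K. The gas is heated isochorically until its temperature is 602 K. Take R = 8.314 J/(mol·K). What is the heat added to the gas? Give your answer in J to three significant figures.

Q ≈ 309 J

Constant volume ⇒ W = 0, so Q = ΔU = nCᵥΔT with Cᵥ = 3R/2 = 12.47 J/(mol·K).
ΔU = (0.59)(12.47)(602 − 560) = 309 J.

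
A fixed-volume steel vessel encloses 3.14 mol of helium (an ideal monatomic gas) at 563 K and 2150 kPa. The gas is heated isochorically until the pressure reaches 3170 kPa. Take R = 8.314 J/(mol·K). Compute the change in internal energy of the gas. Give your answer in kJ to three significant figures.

ΔU ≈ 10.5 kJ

Constant volume ⇒ W = 0, so Q = ΔU = nCᵥΔT with Cᵥ = 3R/2 = 12.47 J/(mol·K).
At constant V, T₂/T₁ = P₂/P₁ ⇒ ΔT = T₁(P₂/P₁ − 1) = 563·(3170/2150 − 1) = 267.1 K.
ΔU = (3.14)(12.47)(267.1) = 10459 J.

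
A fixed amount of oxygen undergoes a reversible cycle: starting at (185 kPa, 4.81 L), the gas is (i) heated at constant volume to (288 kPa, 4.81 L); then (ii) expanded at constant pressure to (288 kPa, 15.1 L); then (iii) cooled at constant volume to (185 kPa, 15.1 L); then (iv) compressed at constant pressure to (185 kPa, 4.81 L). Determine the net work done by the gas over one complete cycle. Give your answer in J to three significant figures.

W_net ≈ 1060 J

Constant-volume legs do no work.
W(ii) = (288)(15.1 − 4.81) = 2964 J; W(iv) = (185)(4.81 − 15.1) = -1904 J.
W_net = 2964 − 1904 = 1060 J (the clockwise enclosed area).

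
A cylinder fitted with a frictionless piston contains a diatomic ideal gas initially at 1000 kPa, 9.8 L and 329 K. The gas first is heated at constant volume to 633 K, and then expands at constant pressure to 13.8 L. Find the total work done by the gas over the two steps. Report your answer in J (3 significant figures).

Step 1 (isochoric): W = 0 (constant volume).
After step 1: P = 1924 kPa (V unchanged).
Step 2 (isobaric): W = PΔV = (1924 kPa)(13.8 − 9.8 L) = 7696 J.
W_total = 0 + 7696 = 7696 J.

W_total ≈ 7700 J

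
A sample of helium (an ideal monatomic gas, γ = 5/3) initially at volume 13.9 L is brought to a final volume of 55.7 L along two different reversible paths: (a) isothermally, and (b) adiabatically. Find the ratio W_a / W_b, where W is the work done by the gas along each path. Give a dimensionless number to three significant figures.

Path (a) isothermal: W = P₁V₁ ln(V₂/V₁) → W_a/(P₁V₁) = 1.388.
Path (b) adiabatic: W = P₁V₁(1 − (V₁/V₂)^(γ−1))/(γ−1) → W_b/(P₁V₁) = 0.9054.
W_a / W_b = 1.388 / 0.9054 = 1.533.

W_a / W_b ≈ 1.53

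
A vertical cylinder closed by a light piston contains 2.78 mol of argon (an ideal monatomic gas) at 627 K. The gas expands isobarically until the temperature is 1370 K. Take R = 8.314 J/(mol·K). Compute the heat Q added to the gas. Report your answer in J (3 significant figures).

Q ≈ 42900 J

Isobaric: W = nRΔT = (2.78)(8.314)(743) = 17173 J.
ΔU = nCᵥΔT with Cᵥ = 3R/2: ΔU = (2.78)(12.47)(743) = 25759 J.
Q = ΔU + W = 25759 + 17173 = 42932 J.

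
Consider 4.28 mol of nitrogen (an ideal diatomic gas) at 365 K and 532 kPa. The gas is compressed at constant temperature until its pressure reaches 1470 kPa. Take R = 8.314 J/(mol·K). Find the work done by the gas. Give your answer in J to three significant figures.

Isothermal process: W = nRT ln(V₂/V₁) = nRT ln(P₁/P₂).
W = (4.28)(8.314)(365) × ln(532/1470)
  = 12988 × ln(0.3619) = 12988 × -1.016
W_by_gas = -13201 J.

W ≈ -13200 J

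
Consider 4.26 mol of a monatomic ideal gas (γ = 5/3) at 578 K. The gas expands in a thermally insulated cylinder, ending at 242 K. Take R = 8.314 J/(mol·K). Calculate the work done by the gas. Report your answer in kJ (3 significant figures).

W ≈ 17.9 kJ

Adiabatic ⇒ Q = 0, so W_by = −ΔU = nCᵥ(T₁ − T₂).
Cᵥ = 3R/2 = 12.47 J/(mol·K).
W = (4.26)(12.47)(578 − 242) = 17850 J.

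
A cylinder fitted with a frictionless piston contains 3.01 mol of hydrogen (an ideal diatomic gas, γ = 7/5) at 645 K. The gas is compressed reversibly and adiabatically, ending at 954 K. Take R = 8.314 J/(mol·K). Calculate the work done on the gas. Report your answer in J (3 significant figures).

Adiabatic ⇒ Q = 0, so W_by = −ΔU = nCᵥ(T₁ − T₂).
Cᵥ = 5R/2 = 20.79 J/(mol·K).
W = (3.01)(20.79)(645 − 954) = -19332 J.
Work on gas = −W_by = 19332 J.

W ≈ 19300 J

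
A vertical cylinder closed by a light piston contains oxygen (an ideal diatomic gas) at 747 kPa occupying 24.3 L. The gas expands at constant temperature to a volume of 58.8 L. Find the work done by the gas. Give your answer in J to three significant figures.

W ≈ 16000 J

Isothermal: W = nRT ln(V₂/V₁) = P₁V₁ ln(V₂/V₁).
P₁V₁ = (747 kPa)(24.3 L) = 18152 J.
W = 18152 × ln(58.8/24.3) = 18152 × 0.8837
W_by_gas = 16040 J.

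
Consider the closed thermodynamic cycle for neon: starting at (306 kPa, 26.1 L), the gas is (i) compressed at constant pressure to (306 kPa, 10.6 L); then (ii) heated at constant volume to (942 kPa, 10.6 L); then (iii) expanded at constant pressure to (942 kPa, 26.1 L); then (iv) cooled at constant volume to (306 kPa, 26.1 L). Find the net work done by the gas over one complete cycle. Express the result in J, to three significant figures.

W_net ≈ 9860 J

Constant-volume legs do no work.
W(i) = (306)(10.6 − 26.1) = -4743 J; W(iii) = (942)(26.1 − 10.6) = 14601 J.
W_net = -4743 + 14601 = 9858 J (the clockwise enclosed area).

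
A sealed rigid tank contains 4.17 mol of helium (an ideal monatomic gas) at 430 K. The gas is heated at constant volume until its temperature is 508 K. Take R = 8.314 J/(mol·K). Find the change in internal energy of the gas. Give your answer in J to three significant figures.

ΔU ≈ 4060 J

Constant volume ⇒ W = 0, so Q = ΔU = nCᵥΔT with Cᵥ = 3R/2 = 12.47 J/(mol·K).
ΔU = (4.17)(12.47)(508 − 430) = 4056 J.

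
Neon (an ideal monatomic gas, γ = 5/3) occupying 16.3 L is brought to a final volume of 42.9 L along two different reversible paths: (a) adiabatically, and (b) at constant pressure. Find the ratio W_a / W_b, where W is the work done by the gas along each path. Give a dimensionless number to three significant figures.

Path (a) adiabatic: W = P₁V₁(1 − (V₁/V₂)^(γ−1))/(γ−1) → W_a/(P₁V₁) = 0.7131.
Path (b) isobaric: W = P₁(V₂ − V₁) → W_b/(P₁V₁) = 1.632.
W_a / W_b = 0.7131 / 1.632 = 0.437.

W_a / W_b ≈ 0.437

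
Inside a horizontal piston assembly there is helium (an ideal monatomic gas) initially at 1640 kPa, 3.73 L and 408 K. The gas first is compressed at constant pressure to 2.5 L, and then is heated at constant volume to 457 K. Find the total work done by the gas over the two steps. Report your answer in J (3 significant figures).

Step 1 (isobaric): W = PΔV = (1640 kPa)(2.5 − 3.73 L) = -2017 J.
Step 2 (isochoric): W = 0 (constant volume).
W_total = -2017 + 0 = -2017 J.

W_total ≈ -2020 J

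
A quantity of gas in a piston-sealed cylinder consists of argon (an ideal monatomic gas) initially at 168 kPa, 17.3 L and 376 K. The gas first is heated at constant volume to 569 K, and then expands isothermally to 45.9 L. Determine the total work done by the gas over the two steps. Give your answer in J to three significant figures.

Step 1 (isochoric): W = 0 (constant volume).
After step 1: P = 254.2 kPa (V unchanged).
Step 2 (isothermal): W = P₁V₁ ln(V₂/V₁) = (4398) ln(45.9/17.3) = 4292 J.
W_total = 0 + 4292 = 4292 J.

W_total ≈ 4290 J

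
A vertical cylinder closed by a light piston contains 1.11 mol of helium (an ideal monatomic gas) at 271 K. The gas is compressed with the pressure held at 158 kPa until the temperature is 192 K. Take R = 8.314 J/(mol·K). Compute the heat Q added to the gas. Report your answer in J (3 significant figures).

Isobaric: W = nRΔT = (1.11)(8.314)(-79) = -729.1 J.
ΔU = nCᵥΔT with Cᵥ = 3R/2: ΔU = (1.11)(12.47)(-79) = -1094 J.
Q = ΔU + W = -1094 − 729.1 = -1823 J.

Q ≈ -1820 J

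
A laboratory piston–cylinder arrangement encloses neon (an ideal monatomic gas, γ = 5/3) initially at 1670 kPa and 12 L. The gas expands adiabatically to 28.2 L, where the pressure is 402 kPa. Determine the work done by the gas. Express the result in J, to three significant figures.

Adiabatic: W = (P₁V₁ − P₂V₂)/(γ − 1) with γ = 5/3.
P₁V₁ = 20040 J, P₂V₂ = 11336 J.
W = (20040 − 11336) / 0.6667 = 13055 J.

W ≈ 13100 J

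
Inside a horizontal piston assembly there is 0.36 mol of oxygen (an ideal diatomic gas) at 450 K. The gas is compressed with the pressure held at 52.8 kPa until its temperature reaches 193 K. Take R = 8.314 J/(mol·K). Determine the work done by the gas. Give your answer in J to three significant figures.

W ≈ -769 J

Isobaric: W = P ΔV = nR ΔT.
W = (0.36)(8.314)(193 − 450) = -769.2 J.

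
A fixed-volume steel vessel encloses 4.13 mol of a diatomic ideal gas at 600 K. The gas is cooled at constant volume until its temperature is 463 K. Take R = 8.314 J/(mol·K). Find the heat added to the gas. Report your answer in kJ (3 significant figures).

Q ≈ -11.8 kJ

Constant volume ⇒ W = 0, so Q = ΔU = nCᵥΔT with Cᵥ = 5R/2 = 20.79 J/(mol·K).
ΔU = (4.13)(20.79)(463 − 600) = -11760 J.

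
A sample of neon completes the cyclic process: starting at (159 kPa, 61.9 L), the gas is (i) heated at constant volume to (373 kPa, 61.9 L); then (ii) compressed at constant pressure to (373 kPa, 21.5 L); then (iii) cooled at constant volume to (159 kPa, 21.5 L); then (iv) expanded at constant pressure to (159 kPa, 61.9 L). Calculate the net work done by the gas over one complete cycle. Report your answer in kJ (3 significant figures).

Constant-volume legs do no work.
W(ii) = (373)(21.5 − 61.9) = -15069 J; W(iv) = (159)(61.9 − 21.5) = 6424 J.
W_net = -15069 + 6424 = -8646 J (the counter-clockwise enclosed area).

W_net ≈ -8.65 kJ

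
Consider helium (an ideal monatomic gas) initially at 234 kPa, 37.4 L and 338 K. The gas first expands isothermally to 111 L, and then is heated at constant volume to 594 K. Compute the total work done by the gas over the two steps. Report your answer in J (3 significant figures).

W_total ≈ 9520 J

Step 1 (isothermal): W = P₁V₁ ln(V₂/V₁) = (8752) ln(111/37.4) = 9521 J.
Step 2 (isochoric): W = 0 (constant volume).
W_total = 9521 + 0 = 9521 J.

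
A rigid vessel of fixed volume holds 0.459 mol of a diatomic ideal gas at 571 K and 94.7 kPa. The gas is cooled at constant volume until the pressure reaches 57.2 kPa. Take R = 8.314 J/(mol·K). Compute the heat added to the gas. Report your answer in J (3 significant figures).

Constant volume ⇒ W = 0, so Q = ΔU = nCᵥΔT with Cᵥ = 5R/2 = 20.79 J/(mol·K).
At constant V, T₂/T₁ = P₂/P₁ ⇒ ΔT = T₁(P₂/P₁ − 1) = 571·(57.2/94.7 − 1) = -226.1 K.
ΔU = (0.459)(20.79)(-226.1) = -2157 J.

Q ≈ -2160 J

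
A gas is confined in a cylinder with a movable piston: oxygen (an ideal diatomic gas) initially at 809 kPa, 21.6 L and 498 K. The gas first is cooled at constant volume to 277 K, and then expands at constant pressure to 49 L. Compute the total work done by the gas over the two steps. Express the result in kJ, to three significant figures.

Step 1 (isochoric): W = 0 (constant volume).
After step 1: P = 450 kPa (V unchanged).
Step 2 (isobaric): W = PΔV = (450 kPa)(49 − 21.6 L) = 12330 J.
W_total = 0 + 12330 = 12330 J.

W_total ≈ 12.3 kJ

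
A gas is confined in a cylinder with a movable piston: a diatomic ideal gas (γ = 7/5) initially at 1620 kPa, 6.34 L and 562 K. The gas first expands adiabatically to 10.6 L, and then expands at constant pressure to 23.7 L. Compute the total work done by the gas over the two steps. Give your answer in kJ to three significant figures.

Step 1 (adiabatic): W = (P₁V₁ − P₂V₂)/(γ−1) = (10271 − 8362)/0.4 = 4772 J.
After step 1: P = 788.9 kPa, V = 10.6 L, T = 457.6 K.
Step 2 (isobaric): W = PΔV = (788.9 kPa)(23.7 − 10.6 L) = 10334 J.
W_total = 4772 + 10334 = 15106 J.

W_total ≈ 15.1 kJ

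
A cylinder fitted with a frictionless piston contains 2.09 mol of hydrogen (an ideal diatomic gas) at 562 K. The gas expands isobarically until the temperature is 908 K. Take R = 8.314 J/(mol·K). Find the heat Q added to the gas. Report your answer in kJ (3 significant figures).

Isobaric: W = nRΔT = (2.09)(8.314)(346) = 6012 J.
ΔU = nCᵥΔT with Cᵥ = 5R/2: ΔU = (2.09)(20.79)(346) = 15030 J.
Q = ΔU + W = 15030 + 6012 = 21043 J.

Q ≈ 21.0 kJ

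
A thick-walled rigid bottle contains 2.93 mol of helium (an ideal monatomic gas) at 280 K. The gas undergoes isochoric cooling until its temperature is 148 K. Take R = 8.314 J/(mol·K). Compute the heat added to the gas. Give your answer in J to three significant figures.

Q ≈ -4820 J

Constant volume ⇒ W = 0, so Q = ΔU = nCᵥΔT with Cᵥ = 3R/2 = 12.47 J/(mol·K).
ΔU = (2.93)(12.47)(148 − 280) = -4823 J.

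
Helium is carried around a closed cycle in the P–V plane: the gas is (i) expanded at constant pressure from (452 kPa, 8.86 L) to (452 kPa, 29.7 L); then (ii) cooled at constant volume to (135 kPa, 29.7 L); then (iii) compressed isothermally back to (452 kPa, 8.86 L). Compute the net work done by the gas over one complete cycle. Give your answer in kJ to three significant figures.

W_net ≈ 4.57 kJ

Leg (i): W = PΔV = (452)(29.7 − 8.86) = 9420 J.
Leg (ii): W = 0.
Leg (iii): W = PᵢVᵢ ln(V_f/Vᵢ) = (4010) ln(8.86/29.7) = -4850 J.
W_net = 9420 − 4850 = 4570 J.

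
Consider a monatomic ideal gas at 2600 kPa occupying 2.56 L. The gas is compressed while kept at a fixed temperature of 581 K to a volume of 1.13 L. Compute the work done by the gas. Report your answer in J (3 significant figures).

W ≈ -5440 J

Isothermal: W = nRT ln(V₂/V₁) = P₁V₁ ln(V₂/V₁).
P₁V₁ = (2600 kPa)(2.56 L) = 6656 J.
W = 6656 × ln(1.13/2.56) = 6656 × -0.8178
W_by_gas = -5443 J.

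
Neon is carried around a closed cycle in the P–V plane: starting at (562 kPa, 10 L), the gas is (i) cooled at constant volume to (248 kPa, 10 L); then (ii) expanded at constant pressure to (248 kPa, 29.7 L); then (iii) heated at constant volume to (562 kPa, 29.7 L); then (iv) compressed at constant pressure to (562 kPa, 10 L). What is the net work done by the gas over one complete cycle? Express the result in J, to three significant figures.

Constant-volume legs do no work.
W(ii) = (248)(29.7 − 10) = 4886 J; W(iv) = (562)(10 − 29.7) = -11071 J.
W_net = 4886 − 11071 = -6186 J (the counter-clockwise enclosed area).

W_net ≈ -6190 J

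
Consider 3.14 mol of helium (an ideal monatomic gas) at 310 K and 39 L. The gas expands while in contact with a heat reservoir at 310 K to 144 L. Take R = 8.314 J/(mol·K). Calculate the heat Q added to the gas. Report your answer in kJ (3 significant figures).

Q ≈ 10.6 kJ

Isothermal ⇒ ΔU = 0, so Q = W = nRT ln(V₂/V₁).
Q = (3.14)(8.314)(310) ln(144/39) = 8093 × 1.306 = 10571 J.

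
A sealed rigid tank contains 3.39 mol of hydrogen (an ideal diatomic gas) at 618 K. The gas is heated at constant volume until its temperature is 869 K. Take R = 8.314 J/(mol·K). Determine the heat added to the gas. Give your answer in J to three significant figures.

Constant volume ⇒ W = 0, so Q = ΔU = nCᵥΔT with Cᵥ = 5R/2 = 20.79 J/(mol·K).
ΔU = (3.39)(20.79)(869 − 618) = 17686 J.

Q ≈ 17700 J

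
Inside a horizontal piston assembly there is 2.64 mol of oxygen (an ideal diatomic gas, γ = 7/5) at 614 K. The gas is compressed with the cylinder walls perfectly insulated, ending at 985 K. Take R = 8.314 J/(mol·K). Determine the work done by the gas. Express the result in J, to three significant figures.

Adiabatic ⇒ Q = 0, so W_by = −ΔU = nCᵥ(T₁ − T₂).
Cᵥ = 5R/2 = 20.79 J/(mol·K).
W = (2.64)(20.79)(614 − 985) = -20358 J.

W ≈ -20400 J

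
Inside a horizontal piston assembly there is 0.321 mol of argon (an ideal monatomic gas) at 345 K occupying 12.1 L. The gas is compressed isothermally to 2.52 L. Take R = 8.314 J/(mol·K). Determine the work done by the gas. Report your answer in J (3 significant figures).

Isothermal: W = nRT ln(V₂/V₁).
W = (0.321)(8.314)(345) × ln(2.52/12.1)
  = 920.7 × -1.569
W_by_gas = -1445 J.

W ≈ -1440 J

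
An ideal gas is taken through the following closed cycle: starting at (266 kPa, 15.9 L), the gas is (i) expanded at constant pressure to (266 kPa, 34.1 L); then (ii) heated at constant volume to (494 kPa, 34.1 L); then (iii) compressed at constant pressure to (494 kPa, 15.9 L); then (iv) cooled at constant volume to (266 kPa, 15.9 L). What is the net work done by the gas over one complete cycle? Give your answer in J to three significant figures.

Constant-volume legs do no work.
W(i) = (266)(34.1 − 15.9) = 4841 J; W(iii) = (494)(15.9 − 34.1) = -8991 J.
W_net = 4841 − 8991 = -4150 J (the counter-clockwise enclosed area).

W_net ≈ -4150 J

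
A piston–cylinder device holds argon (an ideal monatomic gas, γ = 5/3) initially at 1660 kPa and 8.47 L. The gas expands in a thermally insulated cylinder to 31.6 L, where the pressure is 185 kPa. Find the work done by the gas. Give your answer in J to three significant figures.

Adiabatic: W = (P₁V₁ − P₂V₂)/(γ − 1) with γ = 5/3.
P₁V₁ = 14060 J, P₂V₂ = 5846 J.
W = (14060 − 5846) / 0.6667 = 12321 J.

W ≈ 12300 J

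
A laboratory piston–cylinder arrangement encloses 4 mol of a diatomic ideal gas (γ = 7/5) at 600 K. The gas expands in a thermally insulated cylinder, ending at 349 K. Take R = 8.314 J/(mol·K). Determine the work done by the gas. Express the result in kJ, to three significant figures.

W ≈ 20.9 kJ

Adiabatic ⇒ Q = 0, so W_by = −ΔU = nCᵥ(T₁ − T₂).
Cᵥ = 5R/2 = 20.79 J/(mol·K).
W = (4)(20.79)(600 − 349) = 20868 J.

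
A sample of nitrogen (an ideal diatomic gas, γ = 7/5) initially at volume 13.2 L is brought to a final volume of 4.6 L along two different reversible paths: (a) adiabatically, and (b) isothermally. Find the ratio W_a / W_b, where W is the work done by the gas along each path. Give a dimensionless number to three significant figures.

Path (a) adiabatic: W = P₁V₁(1 − (V₁/V₂)^(γ−1))/(γ−1) → W_a/(P₁V₁) = -1.311.
Path (b) isothermal: W = P₁V₁ ln(V₂/V₁) → W_b/(P₁V₁) = -1.054.
W_a / W_b = -1.311 / -1.054 = 1.244.

W_a / W_b ≈ 1.24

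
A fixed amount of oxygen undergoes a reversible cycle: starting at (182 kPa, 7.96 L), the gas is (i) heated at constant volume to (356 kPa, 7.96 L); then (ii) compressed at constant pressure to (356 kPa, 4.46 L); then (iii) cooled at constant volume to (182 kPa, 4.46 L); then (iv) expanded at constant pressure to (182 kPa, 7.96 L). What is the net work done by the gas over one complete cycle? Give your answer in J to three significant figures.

Constant-volume legs do no work.
W(ii) = (356)(4.46 − 7.96) = -1246 J; W(iv) = (182)(7.96 − 4.46) = 637 J.
W_net = -1246 + 637 = -609 J (the counter-clockwise enclosed area).

W_net ≈ -609 J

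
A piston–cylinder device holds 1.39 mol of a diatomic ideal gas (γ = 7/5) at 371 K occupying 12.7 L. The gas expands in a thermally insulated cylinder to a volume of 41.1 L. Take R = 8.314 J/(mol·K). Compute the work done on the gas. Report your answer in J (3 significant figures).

Adiabatic: TV^(γ−1) = const with γ = 7/5.
T₂ = T₁ (V₁/V₂)^(γ−1) = 371 × (12.7/41.1)^0.4 = 371 × 0.6252 = 231.9 K.
W_by = nCᵥ(T₁ − T₂) = (1.39)(20.79)(371 − 231.9) = 4018 J.
Work on gas = −W_by = -4018 J.

W ≈ -4020 J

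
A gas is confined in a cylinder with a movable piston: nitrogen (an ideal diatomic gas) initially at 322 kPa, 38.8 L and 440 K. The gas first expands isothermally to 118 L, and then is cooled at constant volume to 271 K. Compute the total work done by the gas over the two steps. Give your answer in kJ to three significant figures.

W_total ≈ 13.9 kJ

Step 1 (isothermal): W = P₁V₁ ln(V₂/V₁) = (12494) ln(118/38.8) = 13896 J.
Step 2 (isochoric): W = 0 (constant volume).
W_total = 13896 + 0 = 13896 J.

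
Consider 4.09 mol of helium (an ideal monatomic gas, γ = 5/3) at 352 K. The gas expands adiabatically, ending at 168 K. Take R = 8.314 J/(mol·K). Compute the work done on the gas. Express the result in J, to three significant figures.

Adiabatic ⇒ Q = 0, so W_by = −ΔU = nCᵥ(T₁ − T₂).
Cᵥ = 3R/2 = 12.47 J/(mol·K).
W = (4.09)(12.47)(352 − 168) = 9385 J.
Work on gas = −W_by = -9385 J.

W ≈ -9390 J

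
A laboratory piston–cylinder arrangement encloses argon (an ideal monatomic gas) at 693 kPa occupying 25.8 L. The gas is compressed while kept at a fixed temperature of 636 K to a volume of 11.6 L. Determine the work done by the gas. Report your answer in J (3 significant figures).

Isothermal: W = nRT ln(V₂/V₁) = P₁V₁ ln(V₂/V₁).
P₁V₁ = (693 kPa)(25.8 L) = 17879 J.
W = 17879 × ln(11.6/25.8) = 17879 × -0.7994
W_by_gas = -14292 J.

W ≈ -14300 J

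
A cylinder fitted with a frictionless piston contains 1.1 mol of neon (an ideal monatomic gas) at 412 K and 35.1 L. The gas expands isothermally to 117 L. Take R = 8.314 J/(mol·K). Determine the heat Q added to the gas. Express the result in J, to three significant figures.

Isothermal ⇒ ΔU = 0, so Q = W = nRT ln(V₂/V₁).
Q = (1.1)(8.314)(412) ln(117/35.1) = 3768 × 1.204 = 4536 J.

Q ≈ 4540 J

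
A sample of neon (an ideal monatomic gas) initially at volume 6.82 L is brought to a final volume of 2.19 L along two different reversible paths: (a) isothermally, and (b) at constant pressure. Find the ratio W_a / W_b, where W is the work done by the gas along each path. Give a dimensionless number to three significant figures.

W_a / W_b ≈ 1.67

Path (a) isothermal: W = P₁V₁ ln(V₂/V₁) → W_a/(P₁V₁) = -1.136.
Path (b) isobaric: W = P₁(V₂ − V₁) → W_b/(P₁V₁) = -0.6789.
W_a / W_b = -1.136 / -0.6789 = 1.673.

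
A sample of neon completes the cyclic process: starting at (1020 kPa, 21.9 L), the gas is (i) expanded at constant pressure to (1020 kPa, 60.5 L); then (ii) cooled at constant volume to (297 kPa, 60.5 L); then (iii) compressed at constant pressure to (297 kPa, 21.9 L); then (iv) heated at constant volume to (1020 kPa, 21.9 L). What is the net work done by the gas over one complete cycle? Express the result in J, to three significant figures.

Constant-volume legs do no work.
W(i) = (1020)(60.5 − 21.9) = 39372 J; W(iii) = (297)(21.9 − 60.5) = -11464 J.
W_net = 39372 − 11464 = 27908 J (the clockwise enclosed area).

W_net ≈ 27900 J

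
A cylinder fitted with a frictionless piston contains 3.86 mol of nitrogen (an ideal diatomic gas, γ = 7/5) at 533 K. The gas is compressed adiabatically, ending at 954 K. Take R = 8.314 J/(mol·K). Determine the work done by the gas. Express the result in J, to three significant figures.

W ≈ -33800 J

Adiabatic ⇒ Q = 0, so W_by = −ΔU = nCᵥ(T₁ − T₂).
Cᵥ = 5R/2 = 20.79 J/(mol·K).
W = (3.86)(20.79)(533 − 954) = -33777 J.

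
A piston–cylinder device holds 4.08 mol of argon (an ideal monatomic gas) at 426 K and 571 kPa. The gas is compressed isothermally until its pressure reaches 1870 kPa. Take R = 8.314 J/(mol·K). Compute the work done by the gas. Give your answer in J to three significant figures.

W ≈ -17100 J

Isothermal process: W = nRT ln(V₂/V₁) = nRT ln(P₁/P₂).
W = (4.08)(8.314)(426) × ln(571/1870)
  = 14450 × ln(0.3053) = 14450 × -1.186
W_by_gas = -17143 J.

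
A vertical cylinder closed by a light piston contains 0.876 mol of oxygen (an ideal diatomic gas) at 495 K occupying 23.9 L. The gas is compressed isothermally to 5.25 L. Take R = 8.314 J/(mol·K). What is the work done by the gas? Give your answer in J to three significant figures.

W ≈ -5460 J

Isothermal: W = nRT ln(V₂/V₁).
W = (0.876)(8.314)(495) × ln(5.25/23.9)
  = 3605 × -1.516
W_by_gas = -5464 J.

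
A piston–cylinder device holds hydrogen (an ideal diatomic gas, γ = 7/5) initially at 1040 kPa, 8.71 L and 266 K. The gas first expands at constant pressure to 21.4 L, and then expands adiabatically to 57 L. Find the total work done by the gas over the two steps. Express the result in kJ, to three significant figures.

W_total ≈ 31.2 kJ

Step 1 (isobaric): W = PΔV = (1040 kPa)(21.4 − 8.71 L) = 13198 J.
After step 1: P = 1040 kPa, V = 21.4 L, T = 653.5 K.
Step 2 (adiabatic): W = (P₁V₁ − P₂V₂)/(γ−1) = (22256 − 15041)/0.4 = 18039 J.
W_total = 13198 + 18039 = 31236 J.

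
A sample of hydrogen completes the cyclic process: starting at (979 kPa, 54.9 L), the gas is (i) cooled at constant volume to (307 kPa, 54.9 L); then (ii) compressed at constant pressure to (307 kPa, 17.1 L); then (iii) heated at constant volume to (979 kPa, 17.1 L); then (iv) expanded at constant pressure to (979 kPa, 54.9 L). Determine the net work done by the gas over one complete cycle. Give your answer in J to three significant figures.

Constant-volume legs do no work.
W(ii) = (307)(17.1 − 54.9) = -11605 J; W(iv) = (979)(54.9 − 17.1) = 37006 J.
W_net = -11605 + 37006 = 25402 J (the clockwise enclosed area).

W_net ≈ 25400 J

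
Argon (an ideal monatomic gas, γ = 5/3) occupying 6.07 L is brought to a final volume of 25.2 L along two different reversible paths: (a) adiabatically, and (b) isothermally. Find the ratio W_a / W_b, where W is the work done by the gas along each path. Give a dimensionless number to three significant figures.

W_a / W_b ≈ 0.646

Path (a) adiabatic: W = P₁V₁(1 − (V₁/V₂)^(γ−1))/(γ−1) → W_a/(P₁V₁) = 0.9193.
Path (b) isothermal: W = P₁V₁ ln(V₂/V₁) → W_b/(P₁V₁) = 1.423.
W_a / W_b = 0.9193 / 1.423 = 0.6458.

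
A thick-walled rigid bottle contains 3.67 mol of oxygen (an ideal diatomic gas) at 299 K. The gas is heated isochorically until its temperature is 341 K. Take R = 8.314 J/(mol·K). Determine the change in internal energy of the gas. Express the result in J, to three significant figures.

ΔU ≈ 3200 J

Constant volume ⇒ W = 0, so Q = ΔU = nCᵥΔT with Cᵥ = 5R/2 = 20.79 J/(mol·K).
ΔU = (3.67)(20.79)(341 − 299) = 3204 J.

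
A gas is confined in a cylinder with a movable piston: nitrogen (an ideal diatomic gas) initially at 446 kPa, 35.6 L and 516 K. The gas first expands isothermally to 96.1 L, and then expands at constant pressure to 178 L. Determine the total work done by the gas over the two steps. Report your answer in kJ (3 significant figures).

W_total ≈ 29.3 kJ

Step 1 (isothermal): W = P₁V₁ ln(V₂/V₁) = (15878) ln(96.1/35.6) = 15767 J.
After step 1: P = 165.2 kPa, V = 96.1 L, T = 516 K.
Step 2 (isobaric): W = PΔV = (165.2 kPa)(178 − 96.1 L) = 13531 J.
W_total = 15767 + 13531 = 29299 J.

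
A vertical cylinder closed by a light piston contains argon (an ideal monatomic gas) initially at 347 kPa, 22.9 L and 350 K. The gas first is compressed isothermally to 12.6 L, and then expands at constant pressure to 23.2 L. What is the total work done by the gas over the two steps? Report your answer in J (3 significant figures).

Step 1 (isothermal): W = P₁V₁ ln(V₂/V₁) = (7946) ln(12.6/22.9) = -4747 J.
After step 1: P = 630.7 kPa, V = 12.6 L, T = 350 K.
Step 2 (isobaric): W = PΔV = (630.7 kPa)(23.2 − 12.6 L) = 6685 J.
W_total = -4747 + 6685 = 1938 J.

W_total ≈ 1940 J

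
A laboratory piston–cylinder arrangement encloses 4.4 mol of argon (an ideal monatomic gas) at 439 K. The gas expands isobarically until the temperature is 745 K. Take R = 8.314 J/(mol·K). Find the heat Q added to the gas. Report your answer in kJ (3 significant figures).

Q ≈ 28.0 kJ

Isobaric: W = nRΔT = (4.4)(8.314)(306) = 11194 J.
ΔU = nCᵥΔT with Cᵥ = 3R/2: ΔU = (4.4)(12.47)(306) = 16791 J.
Q = ΔU + W = 16791 + 11194 = 27985 J.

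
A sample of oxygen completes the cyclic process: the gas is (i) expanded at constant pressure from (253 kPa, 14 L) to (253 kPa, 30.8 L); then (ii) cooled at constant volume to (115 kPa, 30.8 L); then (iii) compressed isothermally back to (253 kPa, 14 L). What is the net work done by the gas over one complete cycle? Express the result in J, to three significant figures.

W_net ≈ 1460 J

Leg (i): W = PΔV = (253)(30.8 − 14) = 4250 J.
Leg (ii): W = 0.
Leg (iii): W = PᵢVᵢ ln(V_f/Vᵢ) = (3542) ln(14/30.8) = -2793 J.
W_net = 4250 − 2793 = 1458 J.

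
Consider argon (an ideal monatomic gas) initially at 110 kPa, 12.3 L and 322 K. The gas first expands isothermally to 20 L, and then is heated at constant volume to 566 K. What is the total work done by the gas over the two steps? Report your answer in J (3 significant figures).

Step 1 (isothermal): W = P₁V₁ ln(V₂/V₁) = (1353) ln(20/12.3) = 657.7 J.
Step 2 (isochoric): W = 0 (constant volume).
W_total = 657.7 + 0 = 657.7 J.

W_total ≈ 658 J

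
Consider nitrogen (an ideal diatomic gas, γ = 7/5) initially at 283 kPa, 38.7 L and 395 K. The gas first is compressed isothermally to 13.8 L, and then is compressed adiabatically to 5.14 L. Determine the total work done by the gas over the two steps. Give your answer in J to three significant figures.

Step 1 (isothermal): W = P₁V₁ ln(V₂/V₁) = (10952) ln(13.8/38.7) = -11293 J.
After step 1: P = 793.6 kPa, V = 13.8 L, T = 395 K.
Step 2 (adiabatic): W = (P₁V₁ − P₂V₂)/(γ−1) = (10952 − 16258)/0.4 = -13264 J.
W_total = -11293 − 13264 = -24558 J.

W_total ≈ -24600 J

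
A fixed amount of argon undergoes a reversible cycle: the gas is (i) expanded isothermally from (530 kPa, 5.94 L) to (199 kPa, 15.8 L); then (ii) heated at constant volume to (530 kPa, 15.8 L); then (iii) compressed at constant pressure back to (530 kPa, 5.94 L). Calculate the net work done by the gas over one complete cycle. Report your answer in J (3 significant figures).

W_net ≈ -2150 J

Leg (i): W = PᵢVᵢ ln(V_f/Vᵢ) = (3148) ln(15.8/5.94) = 3080 J.
Leg (ii): W = 0.
Leg (iii): W = PΔV = (530)(5.94 − 15.8) = -5226 J.
W_net = 3080 − 5226 = -2146 J.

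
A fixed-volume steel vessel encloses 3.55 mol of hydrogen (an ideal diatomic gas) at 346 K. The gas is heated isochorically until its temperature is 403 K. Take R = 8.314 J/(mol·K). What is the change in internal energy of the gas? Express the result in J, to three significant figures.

Constant volume ⇒ W = 0, so Q = ΔU = nCᵥΔT with Cᵥ = 5R/2 = 20.79 J/(mol·K).
ΔU = (3.55)(20.79)(403 − 346) = 4206 J.

ΔU ≈ 4210 J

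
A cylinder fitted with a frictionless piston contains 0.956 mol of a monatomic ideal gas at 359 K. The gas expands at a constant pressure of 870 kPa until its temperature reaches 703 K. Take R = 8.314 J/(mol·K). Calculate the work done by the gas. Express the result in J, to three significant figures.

W ≈ 2730 J

Isobaric: W = P ΔV = nR ΔT.
W = (0.956)(8.314)(703 − 359) = 2734 J.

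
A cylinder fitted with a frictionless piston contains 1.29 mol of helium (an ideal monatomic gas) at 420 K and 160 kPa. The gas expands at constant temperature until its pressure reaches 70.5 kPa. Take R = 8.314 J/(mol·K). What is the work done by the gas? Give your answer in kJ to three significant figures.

Isothermal process: W = nRT ln(V₂/V₁) = nRT ln(P₁/P₂).
W = (1.29)(8.314)(420) × ln(160/70.5)
  = 4505 × ln(2.27) = 4505 × 0.8196
W_by_gas = 3692 J.

W ≈ 3.69 kJ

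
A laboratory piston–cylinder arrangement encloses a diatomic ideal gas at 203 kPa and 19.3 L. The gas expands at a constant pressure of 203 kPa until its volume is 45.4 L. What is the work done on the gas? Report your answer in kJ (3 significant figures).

W ≈ -5.30 kJ

Isobaric: W = P ΔV.
W = (203 kPa)(45.4 − 19.3 L) = (203)(26.1) = 5298 J.
Work on gas = −W_by = -5298 J.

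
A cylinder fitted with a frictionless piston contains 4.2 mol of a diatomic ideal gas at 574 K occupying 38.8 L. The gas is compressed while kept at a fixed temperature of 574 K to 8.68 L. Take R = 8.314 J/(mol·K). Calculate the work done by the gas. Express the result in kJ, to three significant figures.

Isothermal: W = nRT ln(V₂/V₁).
W = (4.2)(8.314)(574) × ln(8.68/38.8)
  = 20043 × -1.497
W_by_gas = -30013 J.

W ≈ -30.0 kJ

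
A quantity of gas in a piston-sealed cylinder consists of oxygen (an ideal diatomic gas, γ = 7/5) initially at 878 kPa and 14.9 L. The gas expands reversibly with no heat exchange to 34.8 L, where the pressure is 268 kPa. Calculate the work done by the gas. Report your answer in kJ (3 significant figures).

Adiabatic: W = (P₁V₁ − P₂V₂)/(γ − 1) with γ = 7/5.
P₁V₁ = 13082 J, P₂V₂ = 9326 J.
W = (13082 − 9326) / 0.4 = 9390 J.

W ≈ 9.39 kJ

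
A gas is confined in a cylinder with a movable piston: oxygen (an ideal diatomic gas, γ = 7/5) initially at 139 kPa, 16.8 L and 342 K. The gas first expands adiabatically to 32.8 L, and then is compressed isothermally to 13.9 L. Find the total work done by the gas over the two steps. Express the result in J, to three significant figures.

Step 1 (adiabatic): W = (P₁V₁ − P₂V₂)/(γ−1) = (2335 − 1787)/0.4 = 1371 J.
After step 1: P = 54.48 kPa, V = 32.8 L, T = 261.7 K.
Step 2 (isothermal): W = P₁V₁ ln(V₂/V₁) = (1787) ln(13.9/32.8) = -1534 J.
W_total = 1371 − 1534 = -163.3 J.

W_total ≈ -163 J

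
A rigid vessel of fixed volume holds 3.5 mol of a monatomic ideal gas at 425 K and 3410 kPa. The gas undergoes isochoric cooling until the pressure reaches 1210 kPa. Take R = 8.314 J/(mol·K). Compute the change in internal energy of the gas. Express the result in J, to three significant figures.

Constant volume ⇒ W = 0, so Q = ΔU = nCᵥΔT with Cᵥ = 3R/2 = 12.47 J/(mol·K).
At constant V, T₂/T₁ = P₂/P₁ ⇒ ΔT = T₁(P₂/P₁ − 1) = 425·(1210/3410 − 1) = -274.2 K.
ΔU = (3.5)(12.47)(-274.2) = -11968 J.

ΔU ≈ -12000 J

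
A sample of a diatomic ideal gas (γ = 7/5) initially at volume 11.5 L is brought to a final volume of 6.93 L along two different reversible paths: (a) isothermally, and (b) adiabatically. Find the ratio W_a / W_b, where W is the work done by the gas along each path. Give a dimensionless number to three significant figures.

Path (a) isothermal: W = P₁V₁ ln(V₂/V₁) → W_a/(P₁V₁) = -0.5065.
Path (b) adiabatic: W = P₁V₁(1 − (V₁/V₂)^(γ−1))/(γ−1) → W_b/(P₁V₁) = -0.5614.
W_a / W_b = -0.5065 / -0.5614 = 0.9021.

W_a / W_b ≈ 0.902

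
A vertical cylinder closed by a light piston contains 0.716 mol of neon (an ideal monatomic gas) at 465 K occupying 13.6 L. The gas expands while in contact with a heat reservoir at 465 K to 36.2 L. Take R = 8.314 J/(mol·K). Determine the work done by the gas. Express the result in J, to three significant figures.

W ≈ 2710 J

Isothermal: W = nRT ln(V₂/V₁).
W = (0.716)(8.314)(465) × ln(36.2/13.6)
  = 2768 × 0.979
W_by_gas = 2710 J.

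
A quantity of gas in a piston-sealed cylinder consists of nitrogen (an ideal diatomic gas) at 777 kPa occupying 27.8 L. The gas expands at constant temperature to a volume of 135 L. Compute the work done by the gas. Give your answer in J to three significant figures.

W ≈ 34100 J

Isothermal: W = nRT ln(V₂/V₁) = P₁V₁ ln(V₂/V₁).
P₁V₁ = (777 kPa)(27.8 L) = 21601 J.
W = 21601 × ln(135/27.8) = 21601 × 1.58
W_by_gas = 34134 J.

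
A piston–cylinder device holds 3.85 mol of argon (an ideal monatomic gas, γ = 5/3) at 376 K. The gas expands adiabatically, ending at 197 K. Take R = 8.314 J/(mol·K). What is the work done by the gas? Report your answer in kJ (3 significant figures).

W ≈ 8.59 kJ

Adiabatic ⇒ Q = 0, so W_by = −ΔU = nCᵥ(T₁ − T₂).
Cᵥ = 3R/2 = 12.47 J/(mol·K).
W = (3.85)(12.47)(376 − 197) = 8594 J.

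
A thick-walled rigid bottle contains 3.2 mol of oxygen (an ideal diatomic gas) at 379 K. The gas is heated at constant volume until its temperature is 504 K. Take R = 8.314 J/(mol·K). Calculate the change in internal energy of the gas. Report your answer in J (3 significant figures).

ΔU ≈ 8310 J

Constant volume ⇒ W = 0, so Q = ΔU = nCᵥΔT with Cᵥ = 5R/2 = 20.79 J/(mol·K).
ΔU = (3.2)(20.79)(504 − 379) = 8314 J.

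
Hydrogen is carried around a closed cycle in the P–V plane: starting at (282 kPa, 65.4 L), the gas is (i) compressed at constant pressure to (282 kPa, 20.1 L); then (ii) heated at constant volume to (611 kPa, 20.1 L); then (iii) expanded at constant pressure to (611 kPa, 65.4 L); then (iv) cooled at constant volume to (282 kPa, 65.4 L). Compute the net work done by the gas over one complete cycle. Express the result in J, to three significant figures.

W_net ≈ 14900 J

Constant-volume legs do no work.
W(i) = (282)(20.1 − 65.4) = -12775 J; W(iii) = (611)(65.4 − 20.1) = 27678 J.
W_net = -12775 + 27678 = 14904 J (the clockwise enclosed area).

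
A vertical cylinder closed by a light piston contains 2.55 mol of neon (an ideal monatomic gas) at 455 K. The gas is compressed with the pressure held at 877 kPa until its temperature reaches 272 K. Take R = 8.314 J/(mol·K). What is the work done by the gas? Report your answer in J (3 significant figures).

Isobaric: W = P ΔV = nR ΔT.
W = (2.55)(8.314)(272 − 455) = -3880 J.

W ≈ -3880 J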